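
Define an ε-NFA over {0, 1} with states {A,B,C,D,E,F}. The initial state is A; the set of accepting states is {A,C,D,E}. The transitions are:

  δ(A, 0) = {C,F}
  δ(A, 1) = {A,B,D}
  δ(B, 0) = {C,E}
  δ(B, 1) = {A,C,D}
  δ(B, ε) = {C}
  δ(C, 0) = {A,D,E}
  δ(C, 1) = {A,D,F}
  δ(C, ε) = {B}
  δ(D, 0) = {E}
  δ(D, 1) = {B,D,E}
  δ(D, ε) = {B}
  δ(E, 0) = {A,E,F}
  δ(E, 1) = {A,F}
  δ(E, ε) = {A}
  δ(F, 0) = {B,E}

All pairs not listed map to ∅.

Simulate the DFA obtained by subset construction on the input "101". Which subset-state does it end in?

Start: {A}.
δ(A,1) = {A,B,D}.
Union: {A,B,D}.
ε-closure gives {A,B,C,D}.
After 1: {A,B,C,D}.
δ(A,0) = {C,F}; δ(B,0) = {C,E}; δ(C,0) = {A,D,E}; δ(D,0) = {E}.
Union: {A,C,D,E,F}.
ε-closure gives {A,B,C,D,E,F}.
After 0: {A,B,C,D,E,F}.
δ(A,1) = {A,B,D}; δ(B,1) = {A,C,D}; δ(C,1) = {A,D,F}; δ(D,1) = {B,D,E}; δ(E,1) = {A,F}; δ(F,1) = ∅.
Union: {A,B,C,D,E,F}.
After 1: {A,B,C,D,E,F}.

{A,B,C,D,E,F}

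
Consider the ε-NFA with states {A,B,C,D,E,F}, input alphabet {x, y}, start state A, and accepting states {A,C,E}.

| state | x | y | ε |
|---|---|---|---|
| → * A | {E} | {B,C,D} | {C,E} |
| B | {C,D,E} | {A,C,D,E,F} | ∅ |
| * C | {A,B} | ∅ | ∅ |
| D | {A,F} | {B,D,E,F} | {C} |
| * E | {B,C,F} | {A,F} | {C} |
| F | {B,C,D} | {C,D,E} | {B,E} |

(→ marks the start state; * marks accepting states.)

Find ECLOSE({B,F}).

Begin with {B,F}.
F →ε {B,E}; add E.
E →ε {C}; add C.
ε-closure = {B,C,E,F}.

{B,C,E,F}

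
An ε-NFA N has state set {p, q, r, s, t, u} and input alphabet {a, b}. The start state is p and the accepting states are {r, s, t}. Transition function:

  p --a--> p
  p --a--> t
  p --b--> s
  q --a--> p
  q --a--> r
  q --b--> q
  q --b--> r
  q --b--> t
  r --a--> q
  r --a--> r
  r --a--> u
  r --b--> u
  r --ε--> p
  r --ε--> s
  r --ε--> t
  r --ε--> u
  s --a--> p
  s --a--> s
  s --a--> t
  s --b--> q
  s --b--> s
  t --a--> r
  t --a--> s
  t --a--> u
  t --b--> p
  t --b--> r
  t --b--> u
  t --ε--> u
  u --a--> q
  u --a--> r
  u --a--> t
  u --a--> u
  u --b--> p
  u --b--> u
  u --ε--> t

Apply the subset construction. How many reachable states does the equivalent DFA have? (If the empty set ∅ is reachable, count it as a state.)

7

Start state of the DFA: {p} (ε-closure of the NFA start).
{p} --a--> {p, t, u}  [new]
{p} --b--> {s}  [new]
{p, t, u} --a--> {p, q, r, s, t, u}  [new]
{p, t, u} --b--> {p, r, s, t, u}  [new]
{s} --a--> {p, s, t, u}  [new]
{s} --b--> {q, s}  [new]
{p, q, r, s, t, u} --a--> {p, q, r, s, t, u}  [seen]
{p, q, r, s, t, u} --b--> {p, q, r, s, t, u}  [seen]
{p, r, s, t, u} --a--> {p, q, r, s, t, u}  [seen]
{p, r, s, t, u} --b--> {p, q, r, s, t, u}  [seen]
{p, s, t, u} --a--> {p, q, r, s, t, u}  [seen]
{p, s, t, u} --b--> {p, q, r, s, t, u}  [seen]
{q, s} --a--> {p, r, s, t, u}  [seen]
{q, s} --b--> {p, q, r, s, t, u}  [seen]
Reachable DFA states: {p}, {p, t, u}, {s}, {p, q, r, s, t, u}, {p, r, s, t, u}, {p, s, t, u}, {q, s}.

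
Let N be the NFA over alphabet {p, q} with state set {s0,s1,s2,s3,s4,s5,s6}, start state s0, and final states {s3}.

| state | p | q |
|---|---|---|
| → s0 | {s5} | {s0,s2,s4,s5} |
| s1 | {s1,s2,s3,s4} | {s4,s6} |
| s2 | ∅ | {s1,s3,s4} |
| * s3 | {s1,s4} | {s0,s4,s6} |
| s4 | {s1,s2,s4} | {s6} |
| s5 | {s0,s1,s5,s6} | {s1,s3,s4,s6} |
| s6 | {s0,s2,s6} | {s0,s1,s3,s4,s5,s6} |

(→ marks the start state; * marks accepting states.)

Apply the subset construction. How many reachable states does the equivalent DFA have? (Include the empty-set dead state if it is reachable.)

Start state of the DFA: {s0}.
{s0} --p--> {s5}  [new]
{s0} --q--> {s0,s2,s4,s5}  [new]
{s5} --p--> {s0,s1,s5,s6}  [new]
{s5} --q--> {s1,s3,s4,s6}  [new]
{s0,s2,s4,s5} --p--> {s0,s1,s2,s4,s5,s6}  [new]
{s0,s2,s4,s5} --q--> {s0,s1,s2,s3,s4,s5,s6}  [new]
{s0,s1,s5,s6} --p--> {s0,s1,s2,s3,s4,s5,s6}  [seen]
{s0,s1,s5,s6} --q--> {s0,s1,s2,s3,s4,s5,s6}  [seen]
{s1,s3,s4,s6} --p--> {s0,s1,s2,s3,s4,s6}  [new]
{s1,s3,s4,s6} --q--> {s0,s1,s3,s4,s5,s6}  [new]
{s0,s1,s2,s4,s5,s6} --p--> {s0,s1,s2,s3,s4,s5,s6}  [seen]
{s0,s1,s2,s4,s5,s6} --q--> {s0,s1,s2,s3,s4,s5,s6}  [seen]
{s0,s1,s2,s3,s4,s5,s6} --p--> {s0,s1,s2,s3,s4,s5,s6}  [seen]
{s0,s1,s2,s3,s4,s5,s6} --q--> {s0,s1,s2,s3,s4,s5,s6}  [seen]
{s0,s1,s2,s3,s4,s6} --p--> {s0,s1,s2,s3,s4,s5,s6}  [seen]
{s0,s1,s2,s3,s4,s6} --q--> {s0,s1,s2,s3,s4,s5,s6}  [seen]
{s0,s1,s3,s4,s5,s6} --p--> {s0,s1,s2,s3,s4,s5,s6}  [seen]
{s0,s1,s3,s4,s5,s6} --q--> {s0,s1,s2,s3,s4,s5,s6}  [seen]
Reachable DFA states: {s0}, {s5}, {s0,s2,s4,s5}, {s0,s1,s5,s6}, {s1,s3,s4,s6}, {s0,s1,s2,s4,s5,s6}, {s0,s1,s2,s3,s4,s5,s6}, {s0,s1,s2,s3,s4,s6}, {s0,s1,s3,s4,s5,s6}.

9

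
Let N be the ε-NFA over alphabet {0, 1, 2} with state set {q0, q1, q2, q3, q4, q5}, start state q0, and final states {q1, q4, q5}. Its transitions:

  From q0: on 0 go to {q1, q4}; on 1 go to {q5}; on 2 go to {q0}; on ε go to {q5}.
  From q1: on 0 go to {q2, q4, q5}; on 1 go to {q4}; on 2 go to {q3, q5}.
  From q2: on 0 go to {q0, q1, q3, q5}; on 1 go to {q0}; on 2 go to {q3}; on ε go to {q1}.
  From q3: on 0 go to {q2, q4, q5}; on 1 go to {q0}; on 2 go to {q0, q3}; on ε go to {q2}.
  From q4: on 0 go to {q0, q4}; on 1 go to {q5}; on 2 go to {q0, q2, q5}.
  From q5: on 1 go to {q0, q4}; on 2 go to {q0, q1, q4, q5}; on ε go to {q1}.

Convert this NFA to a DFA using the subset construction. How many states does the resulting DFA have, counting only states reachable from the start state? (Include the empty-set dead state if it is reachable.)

Start state of the DFA: {q0, q1, q5} (ε-closure of the NFA start).
{q0, q1, q5} --0--> {q1, q2, q4, q5}  [new]
{q0, q1, q5} --1--> {q0, q1, q4, q5}  [new]
{q0, q1, q5} --2--> {q0, q1, q2, q3, q4, q5}  [new]
{q1, q2, q4, q5} --0--> {q0, q1, q2, q3, q4, q5}  [seen]
{q1, q2, q4, q5} --1--> {q0, q1, q4, q5}  [seen]
{q1, q2, q4, q5} --2--> {q0, q1, q2, q3, q4, q5}  [seen]
{q0, q1, q4, q5} --0--> {q0, q1, q2, q4, q5}  [new]
{q0, q1, q4, q5} --1--> {q0, q1, q4, q5}  [seen]
{q0, q1, q4, q5} --2--> {q0, q1, q2, q3, q4, q5}  [seen]
{q0, q1, q2, q3, q4, q5} --0--> {q0, q1, q2, q3, q4, q5}  [seen]
{q0, q1, q2, q3, q4, q5} --1--> {q0, q1, q4, q5}  [seen]
{q0, q1, q2, q3, q4, q5} --2--> {q0, q1, q2, q3, q4, q5}  [seen]
{q0, q1, q2, q4, q5} --0--> {q0, q1, q2, q3, q4, q5}  [seen]
{q0, q1, q2, q4, q5} --1--> {q0, q1, q4, q5}  [seen]
{q0, q1, q2, q4, q5} --2--> {q0, q1, q2, q3, q4, q5}  [seen]
Reachable DFA states: {q0, q1, q5}, {q1, q2, q4, q5}, {q0, q1, q4, q5}, {q0, q1, q2, q3, q4, q5}, {q0, q1, q2, q4, q5}.

5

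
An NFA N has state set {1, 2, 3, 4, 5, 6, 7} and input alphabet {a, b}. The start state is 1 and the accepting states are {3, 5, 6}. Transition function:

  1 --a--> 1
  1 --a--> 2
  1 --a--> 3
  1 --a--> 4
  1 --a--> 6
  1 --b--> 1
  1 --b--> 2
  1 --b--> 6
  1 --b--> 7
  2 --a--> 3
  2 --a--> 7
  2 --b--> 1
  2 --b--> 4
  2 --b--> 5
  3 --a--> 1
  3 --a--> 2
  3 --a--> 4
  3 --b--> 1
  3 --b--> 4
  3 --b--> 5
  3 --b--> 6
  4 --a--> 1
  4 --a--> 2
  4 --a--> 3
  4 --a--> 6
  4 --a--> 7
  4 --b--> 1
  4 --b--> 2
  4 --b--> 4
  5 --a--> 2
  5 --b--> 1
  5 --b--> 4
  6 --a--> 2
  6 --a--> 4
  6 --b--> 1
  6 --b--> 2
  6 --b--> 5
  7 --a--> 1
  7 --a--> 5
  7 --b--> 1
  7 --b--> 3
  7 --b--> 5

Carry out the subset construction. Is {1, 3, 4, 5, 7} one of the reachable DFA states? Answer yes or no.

no

Start state of the DFA: {1}.
{1} --a--> {1, 2, 3, 4, 6}  [new]
{1} --b--> {1, 2, 6, 7}  [new]
{1, 2, 3, 4, 6} --a--> {1, 2, 3, 4, 6, 7}  [new]
{1, 2, 3, 4, 6} --b--> {1, 2, 4, 5, 6, 7}  [new]
{1, 2, 6, 7} --a--> {1, 2, 3, 4, 5, 6, 7}  [new]
{1, 2, 6, 7} --b--> {1, 2, 3, 4, 5, 6, 7}  [seen]
{1, 2, 3, 4, 6, 7} --a--> {1, 2, 3, 4, 5, 6, 7}  [seen]
{1, 2, 3, 4, 6, 7} --b--> {1, 2, 3, 4, 5, 6, 7}  [seen]
{1, 2, 4, 5, 6, 7} --a--> {1, 2, 3, 4, 5, 6, 7}  [seen]
{1, 2, 4, 5, 6, 7} --b--> {1, 2, 3, 4, 5, 6, 7}  [seen]
{1, 2, 3, 4, 5, 6, 7} --a--> {1, 2, 3, 4, 5, 6, 7}  [seen]
{1, 2, 3, 4, 5, 6, 7} --b--> {1, 2, 3, 4, 5, 6, 7}  [seen]
Reachable DFA states: {1}, {1, 2, 3, 4, 6}, {1, 2, 6, 7}, {1, 2, 3, 4, 6, 7}, {1, 2, 4, 5, 6, 7}, {1, 2, 3, 4, 5, 6, 7}.
{1, 3, 4, 5, 7} is not among them.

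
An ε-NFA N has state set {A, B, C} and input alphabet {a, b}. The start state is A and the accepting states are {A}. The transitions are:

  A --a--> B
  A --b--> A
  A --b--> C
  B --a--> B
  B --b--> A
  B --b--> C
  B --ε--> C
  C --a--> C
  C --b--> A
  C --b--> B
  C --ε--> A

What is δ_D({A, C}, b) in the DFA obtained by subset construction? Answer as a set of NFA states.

δ(A,b) = {A, C}; δ(C,b) = {A, B}.
Union: {A, B, C}.

{A, B, C}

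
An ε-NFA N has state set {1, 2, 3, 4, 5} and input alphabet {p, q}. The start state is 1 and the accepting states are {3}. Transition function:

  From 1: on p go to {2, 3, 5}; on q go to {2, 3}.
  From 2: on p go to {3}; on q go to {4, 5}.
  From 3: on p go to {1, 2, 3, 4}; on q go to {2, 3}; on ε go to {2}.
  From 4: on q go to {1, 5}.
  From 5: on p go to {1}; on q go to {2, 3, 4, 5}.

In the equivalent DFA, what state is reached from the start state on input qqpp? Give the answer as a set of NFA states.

{1, 2, 3, 4, 5}

Start: {1}.
δ(1,q) = {2, 3}.
Union: {2, 3}.
After q: {2, 3}.
δ(2,q) = {4, 5}; δ(3,q) = {2, 3}.
Union: {2, 3, 4, 5}.
After q: {2, 3, 4, 5}.
δ(2,p) = {3}; δ(3,p) = {1, 2, 3, 4}; δ(4,p) = ∅; δ(5,p) = {1}.
Union: {1, 2, 3, 4}.
After p: {1, 2, 3, 4}.
δ(1,p) = {2, 3, 5}; δ(2,p) = {3}; δ(3,p) = {1, 2, 3, 4}; δ(4,p) = ∅.
Union: {1, 2, 3, 4, 5}.
After p: {1, 2, 3, 4, 5}.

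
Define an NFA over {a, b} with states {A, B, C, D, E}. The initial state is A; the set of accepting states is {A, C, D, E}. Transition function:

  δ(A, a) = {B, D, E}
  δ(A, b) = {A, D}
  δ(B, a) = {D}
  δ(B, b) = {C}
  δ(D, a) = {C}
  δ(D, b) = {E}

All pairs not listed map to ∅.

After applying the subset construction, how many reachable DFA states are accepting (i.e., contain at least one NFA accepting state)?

Start state of the DFA: {A}.
{A} --a--> {B, D, E}  [new]
{A} --b--> {A, D}  [new]
{B, D, E} --a--> {C, D}  [new]
{B, D, E} --b--> {C, E}  [new]
{A, D} --a--> {B, C, D, E}  [new]
{A, D} --b--> {A, D, E}  [new]
{C, D} --a--> {C}  [new]
{C, D} --b--> {E}  [new]
{C, E} --a--> ∅  [new]
{C, E} --b--> ∅  [seen]
{B, C, D, E} --a--> {C, D}  [seen]
{B, C, D, E} --b--> {C, E}  [seen]
{A, D, E} --a--> {B, C, D, E}  [seen]
{A, D, E} --b--> {A, D, E}  [seen]
{C} --a--> ∅  [seen]
{C} --b--> ∅  [seen]
{E} --a--> ∅  [seen]
{E} --b--> ∅  [seen]
∅ --a--> ∅  [seen]
∅ --b--> ∅  [seen]
Reachable DFA states: {A}, {B, D, E}, {A, D}, {C, D}, {C, E}, {B, C, D, E}, {A, D, E}, {C}, {E}, ∅.
Accepting DFA states (contain an NFA accepting state): {A}, {B, D, E}, {A, D}, {C, D}, {C, E}, {B, C, D, E}, {A, D, E}, {C}, {E}.

9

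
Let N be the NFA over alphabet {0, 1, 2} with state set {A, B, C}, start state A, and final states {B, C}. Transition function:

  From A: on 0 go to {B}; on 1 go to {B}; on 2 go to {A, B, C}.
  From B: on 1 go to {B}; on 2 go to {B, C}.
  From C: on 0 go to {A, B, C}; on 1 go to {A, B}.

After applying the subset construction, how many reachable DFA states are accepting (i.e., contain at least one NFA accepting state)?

Start state of the DFA: {A}.
{A} --0--> {B}  [new]
{A} --1--> {B}  [seen]
{A} --2--> {A, B, C}  [new]
{B} --0--> ∅  [new]
{B} --1--> {B}  [seen]
{B} --2--> {B, C}  [new]
{A, B, C} --0--> {A, B, C}  [seen]
{A, B, C} --1--> {A, B}  [new]
{A, B, C} --2--> {A, B, C}  [seen]
∅ --0--> ∅  [seen]
∅ --1--> ∅  [seen]
∅ --2--> ∅  [seen]
{B, C} --0--> {A, B, C}  [seen]
{B, C} --1--> {A, B}  [seen]
{B, C} --2--> {B, C}  [seen]
{A, B} --0--> {B}  [seen]
{A, B} --1--> {B}  [seen]
{A, B} --2--> {A, B, C}  [seen]
Reachable DFA states: {A}, {B}, {A, B, C}, ∅, {B, C}, {A, B}.
Accepting DFA states (contain an NFA accepting state): {B}, {A, B, C}, {B, C}, {A, B}.

4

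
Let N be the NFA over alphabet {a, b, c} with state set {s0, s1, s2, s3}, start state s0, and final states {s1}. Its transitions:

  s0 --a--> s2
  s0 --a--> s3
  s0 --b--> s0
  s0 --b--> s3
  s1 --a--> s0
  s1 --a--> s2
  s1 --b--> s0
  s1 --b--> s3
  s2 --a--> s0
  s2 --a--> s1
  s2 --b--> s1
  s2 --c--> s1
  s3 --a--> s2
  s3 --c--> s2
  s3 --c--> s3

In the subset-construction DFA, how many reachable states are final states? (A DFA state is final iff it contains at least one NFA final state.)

Start state of the DFA: {s0}.
{s0} --a--> {s2, s3}  [new]
{s0} --b--> {s0, s3}  [new]
{s0} --c--> ∅  [new]
{s2, s3} --a--> {s0, s1, s2}  [new]
{s2, s3} --b--> {s1}  [new]
{s2, s3} --c--> {s1, s2, s3}  [new]
{s0, s3} --a--> {s2, s3}  [seen]
{s0, s3} --b--> {s0, s3}  [seen]
{s0, s3} --c--> {s2, s3}  [seen]
∅ --a--> ∅  [seen]
∅ --b--> ∅  [seen]
∅ --c--> ∅  [seen]
{s0, s1, s2} --a--> {s0, s1, s2, s3}  [new]
{s0, s1, s2} --b--> {s0, s1, s3}  [new]
{s0, s1, s2} --c--> {s1}  [seen]
{s1} --a--> {s0, s2}  [new]
{s1} --b--> {s0, s3}  [seen]
{s1} --c--> ∅  [seen]
{s1, s2, s3} --a--> {s0, s1, s2}  [seen]
{s1, s2, s3} --b--> {s0, s1, s3}  [seen]
{s1, s2, s3} --c--> {s1, s2, s3}  [seen]
{s0, s1, s2, s3} --a--> {s0, s1, s2, s3}  [seen]
{s0, s1, s2, s3} --b--> {s0, s1, s3}  [seen]
{s0, s1, s2, s3} --c--> {s1, s2, s3}  [seen]
{s0, s1, s3} --a--> {s0, s2, s3}  [new]
{s0, s1, s3} --b--> {s0, s3}  [seen]
{s0, s1, s3} --c--> {s2, s3}  [seen]
{s0, s2} --a--> {s0, s1, s2, s3}  [seen]
{s0, s2} --b--> {s0, s1, s3}  [seen]
{s0, s2} --c--> {s1}  [seen]
{s0, s2, s3} --a--> {s0, s1, s2, s3}  [seen]
{s0, s2, s3} --b--> {s0, s1, s3}  [seen]
{s0, s2, s3} --c--> {s1, s2, s3}  [seen]
Reachable DFA states: {s0}, {s2, s3}, {s0, s3}, ∅, {s0, s1, s2}, {s1}, {s1, s2, s3}, {s0, s1, s2, s3}, {s0, s1, s3}, {s0, s2}, {s0, s2, s3}.
Accepting DFA states (contain an NFA accepting state): {s0, s1, s2}, {s1}, {s1, s2, s3}, {s0, s1, s2, s3}, {s0, s1, s3}.

5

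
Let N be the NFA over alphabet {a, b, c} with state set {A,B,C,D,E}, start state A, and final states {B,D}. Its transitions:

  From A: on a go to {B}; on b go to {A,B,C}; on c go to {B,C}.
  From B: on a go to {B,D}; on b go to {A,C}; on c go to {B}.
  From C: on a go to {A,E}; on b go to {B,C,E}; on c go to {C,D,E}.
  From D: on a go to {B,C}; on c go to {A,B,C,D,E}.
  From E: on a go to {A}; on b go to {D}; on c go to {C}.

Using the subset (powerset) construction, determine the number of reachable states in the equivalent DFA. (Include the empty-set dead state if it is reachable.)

Start state of the DFA: {A}.
{A} --a--> {B}  [new]
{A} --b--> {A,B,C}  [new]
{A} --c--> {B,C}  [new]
{B} --a--> {B,D}  [new]
{B} --b--> {A,C}  [new]
{B} --c--> {B}  [seen]
{A,B,C} --a--> {A,B,D,E}  [new]
{A,B,C} --b--> {A,B,C,E}  [new]
{A,B,C} --c--> {B,C,D,E}  [new]
{B,C} --a--> {A,B,D,E}  [seen]
{B,C} --b--> {A,B,C,E}  [seen]
{B,C} --c--> {B,C,D,E}  [seen]
{B,D} --a--> {B,C,D}  [new]
{B,D} --b--> {A,C}  [seen]
{B,D} --c--> {A,B,C,D,E}  [new]
{A,C} --a--> {A,B,E}  [new]
{A,C} --b--> {A,B,C,E}  [seen]
{A,C} --c--> {B,C,D,E}  [seen]
{A,B,D,E} --a--> {A,B,C,D}  [new]
{A,B,D,E} --b--> {A,B,C,D}  [seen]
{A,B,D,E} --c--> {A,B,C,D,E}  [seen]
{A,B,C,E} --a--> {A,B,D,E}  [seen]
{A,B,C,E} --b--> {A,B,C,D,E}  [seen]
{A,B,C,E} --c--> {B,C,D,E}  [seen]
{B,C,D,E} --a--> {A,B,C,D,E}  [seen]
{B,C,D,E} --b--> {A,B,C,D,E}  [seen]
{B,C,D,E} --c--> {A,B,C,D,E}  [seen]
{B,C,D} --a--> {A,B,C,D,E}  [seen]
{B,C,D} --b--> {A,B,C,E}  [seen]
{B,C,D} --c--> {A,B,C,D,E}  [seen]
{A,B,C,D,E} --a--> {A,B,C,D,E}  [seen]
{A,B,C,D,E} --b--> {A,B,C,D,E}  [seen]
{A,B,C,D,E} --c--> {A,B,C,D,E}  [seen]
{A,B,E} --a--> {A,B,D}  [new]
{A,B,E} --b--> {A,B,C,D}  [seen]
{A,B,E} --c--> {B,C}  [seen]
{A,B,C,D} --a--> {A,B,C,D,E}  [seen]
{A,B,C,D} --b--> {A,B,C,E}  [seen]
{A,B,C,D} --c--> {A,B,C,D,E}  [seen]
{A,B,D} --a--> {B,C,D}  [seen]
{A,B,D} --b--> {A,B,C}  [seen]
{A,B,D} --c--> {A,B,C,D,E}  [seen]
Reachable DFA states: {A}, {B}, {A,B,C}, {B,C}, {B,D}, {A,C}, {A,B,D,E}, {A,B,C,E}, {B,C,D,E}, {B,C,D}, {A,B,C,D,E}, {A,B,E}, {A,B,C,D}, {A,B,D}.

14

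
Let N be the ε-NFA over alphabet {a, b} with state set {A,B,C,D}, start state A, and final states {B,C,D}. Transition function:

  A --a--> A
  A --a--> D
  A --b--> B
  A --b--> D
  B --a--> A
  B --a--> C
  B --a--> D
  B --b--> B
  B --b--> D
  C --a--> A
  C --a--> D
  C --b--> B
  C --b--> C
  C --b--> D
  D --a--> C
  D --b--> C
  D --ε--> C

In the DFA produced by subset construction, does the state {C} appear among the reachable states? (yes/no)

no

Start state of the DFA: {A} (ε-closure of the NFA start).
{A} --a--> {A,C,D}  [new]
{A} --b--> {B,C,D}  [new]
{A,C,D} --a--> {A,C,D}  [seen]
{A,C,D} --b--> {B,C,D}  [seen]
{B,C,D} --a--> {A,C,D}  [seen]
{B,C,D} --b--> {B,C,D}  [seen]
Reachable DFA states: {A}, {A,C,D}, {B,C,D}.
{C} is not among them.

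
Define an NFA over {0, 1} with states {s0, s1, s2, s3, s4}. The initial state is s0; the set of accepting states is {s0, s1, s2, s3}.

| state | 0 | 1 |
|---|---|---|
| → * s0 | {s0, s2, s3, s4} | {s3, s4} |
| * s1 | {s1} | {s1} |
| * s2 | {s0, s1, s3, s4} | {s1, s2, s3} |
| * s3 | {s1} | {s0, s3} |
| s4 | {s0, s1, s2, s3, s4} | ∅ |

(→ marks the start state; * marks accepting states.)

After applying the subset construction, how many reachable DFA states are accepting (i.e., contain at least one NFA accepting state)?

Start state of the DFA: {s0}.
{s0} --0--> {s0, s2, s3, s4}  [new]
{s0} --1--> {s3, s4}  [new]
{s0, s2, s3, s4} --0--> {s0, s1, s2, s3, s4}  [new]
{s0, s2, s3, s4} --1--> {s0, s1, s2, s3, s4}  [seen]
{s3, s4} --0--> {s0, s1, s2, s3, s4}  [seen]
{s3, s4} --1--> {s0, s3}  [new]
{s0, s1, s2, s3, s4} --0--> {s0, s1, s2, s3, s4}  [seen]
{s0, s1, s2, s3, s4} --1--> {s0, s1, s2, s3, s4}  [seen]
{s0, s3} --0--> {s0, s1, s2, s3, s4}  [seen]
{s0, s3} --1--> {s0, s3, s4}  [new]
{s0, s3, s4} --0--> {s0, s1, s2, s3, s4}  [seen]
{s0, s3, s4} --1--> {s0, s3, s4}  [seen]
Reachable DFA states: {s0}, {s0, s2, s3, s4}, {s3, s4}, {s0, s1, s2, s3, s4}, {s0, s3}, {s0, s3, s4}.
Accepting DFA states (contain an NFA accepting state): {s0}, {s0, s2, s3, s4}, {s3, s4}, {s0, s1, s2, s3, s4}, {s0, s3}, {s0, s3, s4}.

6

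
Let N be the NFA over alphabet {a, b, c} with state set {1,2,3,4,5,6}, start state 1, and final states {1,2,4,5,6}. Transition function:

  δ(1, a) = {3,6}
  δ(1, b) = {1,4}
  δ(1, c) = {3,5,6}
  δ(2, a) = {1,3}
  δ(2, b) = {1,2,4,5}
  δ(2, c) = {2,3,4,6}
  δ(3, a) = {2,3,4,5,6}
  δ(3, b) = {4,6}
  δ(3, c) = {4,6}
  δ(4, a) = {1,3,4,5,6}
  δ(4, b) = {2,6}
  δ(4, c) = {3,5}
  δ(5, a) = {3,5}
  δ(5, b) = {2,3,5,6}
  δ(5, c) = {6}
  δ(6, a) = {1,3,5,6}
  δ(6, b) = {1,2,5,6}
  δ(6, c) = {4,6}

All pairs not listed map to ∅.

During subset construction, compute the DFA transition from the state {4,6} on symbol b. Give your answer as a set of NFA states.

{1,2,5,6}

δ(4,b) = {2,6}; δ(6,b) = {1,2,5,6}.
Union: {1,2,5,6}.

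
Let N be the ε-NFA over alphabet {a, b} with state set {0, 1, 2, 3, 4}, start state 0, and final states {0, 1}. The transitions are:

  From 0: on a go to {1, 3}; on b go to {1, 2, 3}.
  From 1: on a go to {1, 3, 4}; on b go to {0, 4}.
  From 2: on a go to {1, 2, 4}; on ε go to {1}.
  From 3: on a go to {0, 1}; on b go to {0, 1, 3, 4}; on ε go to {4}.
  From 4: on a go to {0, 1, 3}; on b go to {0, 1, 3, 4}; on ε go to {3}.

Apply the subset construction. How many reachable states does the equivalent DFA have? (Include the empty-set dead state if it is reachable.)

Start state of the DFA: {0} (ε-closure of the NFA start).
{0} --a--> {1, 3, 4}  [new]
{0} --b--> {1, 2, 3, 4}  [new]
{1, 3, 4} --a--> {0, 1, 3, 4}  [new]
{1, 3, 4} --b--> {0, 1, 3, 4}  [seen]
{1, 2, 3, 4} --a--> {0, 1, 2, 3, 4}  [new]
{1, 2, 3, 4} --b--> {0, 1, 3, 4}  [seen]
{0, 1, 3, 4} --a--> {0, 1, 3, 4}  [seen]
{0, 1, 3, 4} --b--> {0, 1, 2, 3, 4}  [seen]
{0, 1, 2, 3, 4} --a--> {0, 1, 2, 3, 4}  [seen]
{0, 1, 2, 3, 4} --b--> {0, 1, 2, 3, 4}  [seen]
Reachable DFA states: {0}, {1, 3, 4}, {1, 2, 3, 4}, {0, 1, 3, 4}, {0, 1, 2, 3, 4}.

5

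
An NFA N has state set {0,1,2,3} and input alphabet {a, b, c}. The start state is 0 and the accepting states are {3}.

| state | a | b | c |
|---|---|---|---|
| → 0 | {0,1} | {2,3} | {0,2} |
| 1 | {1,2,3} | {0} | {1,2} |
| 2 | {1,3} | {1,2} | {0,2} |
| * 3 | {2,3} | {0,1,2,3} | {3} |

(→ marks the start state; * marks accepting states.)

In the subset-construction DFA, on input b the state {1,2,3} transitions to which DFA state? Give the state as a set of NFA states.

{0,1,2,3}

δ(1,b) = {0}; δ(2,b) = {1,2}; δ(3,b) = {0,1,2,3}.
Union: {0,1,2,3}.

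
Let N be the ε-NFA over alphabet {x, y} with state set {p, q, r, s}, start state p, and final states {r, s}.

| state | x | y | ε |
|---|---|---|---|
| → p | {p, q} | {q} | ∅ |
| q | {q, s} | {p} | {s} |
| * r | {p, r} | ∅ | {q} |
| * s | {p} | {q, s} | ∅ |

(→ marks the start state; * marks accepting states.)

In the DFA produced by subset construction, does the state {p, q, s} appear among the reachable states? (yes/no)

yes

Start state of the DFA: {p} (ε-closure of the NFA start).
{p} --x--> {p, q, s}  [new]
{p} --y--> {q, s}  [new]
{p, q, s} --x--> {p, q, s}  [seen]
{p, q, s} --y--> {p, q, s}  [seen]
{q, s} --x--> {p, q, s}  [seen]
{q, s} --y--> {p, q, s}  [seen]
Reachable DFA states: {p}, {p, q, s}, {q, s}.
{p, q, s} is among them.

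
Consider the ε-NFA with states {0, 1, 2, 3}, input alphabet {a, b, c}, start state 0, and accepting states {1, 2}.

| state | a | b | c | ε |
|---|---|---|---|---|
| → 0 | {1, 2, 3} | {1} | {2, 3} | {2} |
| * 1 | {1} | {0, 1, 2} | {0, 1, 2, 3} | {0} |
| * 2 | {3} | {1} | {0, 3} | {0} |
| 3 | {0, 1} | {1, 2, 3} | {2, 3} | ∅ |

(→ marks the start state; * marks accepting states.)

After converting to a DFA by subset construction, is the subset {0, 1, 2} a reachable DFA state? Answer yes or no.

yes

Start state of the DFA: {0, 2} (ε-closure of the NFA start).
{0, 2} --a--> {0, 1, 2, 3}  [new]
{0, 2} --b--> {0, 1, 2}  [new]
{0, 2} --c--> {0, 2, 3}  [new]
{0, 1, 2, 3} --a--> {0, 1, 2, 3}  [seen]
{0, 1, 2, 3} --b--> {0, 1, 2, 3}  [seen]
{0, 1, 2, 3} --c--> {0, 1, 2, 3}  [seen]
{0, 1, 2} --a--> {0, 1, 2, 3}  [seen]
{0, 1, 2} --b--> {0, 1, 2}  [seen]
{0, 1, 2} --c--> {0, 1, 2, 3}  [seen]
{0, 2, 3} --a--> {0, 1, 2, 3}  [seen]
{0, 2, 3} --b--> {0, 1, 2, 3}  [seen]
{0, 2, 3} --c--> {0, 2, 3}  [seen]
Reachable DFA states: {0, 2}, {0, 1, 2, 3}, {0, 1, 2}, {0, 2, 3}.
{0, 1, 2} is among them.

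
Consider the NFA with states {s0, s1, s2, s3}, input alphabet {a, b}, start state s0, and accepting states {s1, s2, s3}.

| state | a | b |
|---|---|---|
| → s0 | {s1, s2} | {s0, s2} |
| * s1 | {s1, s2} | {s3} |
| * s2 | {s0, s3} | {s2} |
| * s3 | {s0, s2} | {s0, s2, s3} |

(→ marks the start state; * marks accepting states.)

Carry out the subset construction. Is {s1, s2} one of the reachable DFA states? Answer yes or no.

yes

Start state of the DFA: {s0}.
{s0} --a--> {s1, s2}  [new]
{s0} --b--> {s0, s2}  [new]
{s1, s2} --a--> {s0, s1, s2, s3}  [new]
{s1, s2} --b--> {s2, s3}  [new]
{s0, s2} --a--> {s0, s1, s2, s3}  [seen]
{s0, s2} --b--> {s0, s2}  [seen]
{s0, s1, s2, s3} --a--> {s0, s1, s2, s3}  [seen]
{s0, s1, s2, s3} --b--> {s0, s2, s3}  [new]
{s2, s3} --a--> {s0, s2, s3}  [seen]
{s2, s3} --b--> {s0, s2, s3}  [seen]
{s0, s2, s3} --a--> {s0, s1, s2, s3}  [seen]
{s0, s2, s3} --b--> {s0, s2, s3}  [seen]
Reachable DFA states: {s0}, {s1, s2}, {s0, s2}, {s0, s1, s2, s3}, {s2, s3}, {s0, s2, s3}.
{s1, s2} is among them.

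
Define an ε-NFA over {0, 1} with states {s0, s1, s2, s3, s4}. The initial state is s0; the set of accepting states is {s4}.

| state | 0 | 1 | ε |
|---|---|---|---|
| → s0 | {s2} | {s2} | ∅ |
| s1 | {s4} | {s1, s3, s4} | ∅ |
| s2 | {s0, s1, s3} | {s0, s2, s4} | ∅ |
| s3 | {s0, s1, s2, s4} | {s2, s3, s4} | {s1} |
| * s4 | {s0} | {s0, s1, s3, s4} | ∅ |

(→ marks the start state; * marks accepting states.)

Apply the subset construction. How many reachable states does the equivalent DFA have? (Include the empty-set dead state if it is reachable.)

Start state of the DFA: {s0} (ε-closure of the NFA start).
{s0} --0--> {s2}  [new]
{s0} --1--> {s2}  [seen]
{s2} --0--> {s0, s1, s3}  [new]
{s2} --1--> {s0, s2, s4}  [new]
{s0, s1, s3} --0--> {s0, s1, s2, s4}  [new]
{s0, s1, s3} --1--> {s1, s2, s3, s4}  [new]
{s0, s2, s4} --0--> {s0, s1, s2, s3}  [new]
{s0, s2, s4} --1--> {s0, s1, s2, s3, s4}  [new]
{s0, s1, s2, s4} --0--> {s0, s1, s2, s3, s4}  [seen]
{s0, s1, s2, s4} --1--> {s0, s1, s2, s3, s4}  [seen]
{s1, s2, s3, s4} --0--> {s0, s1, s2, s3, s4}  [seen]
{s1, s2, s3, s4} --1--> {s0, s1, s2, s3, s4}  [seen]
{s0, s1, s2, s3} --0--> {s0, s1, s2, s3, s4}  [seen]
{s0, s1, s2, s3} --1--> {s0, s1, s2, s3, s4}  [seen]
{s0, s1, s2, s3, s4} --0--> {s0, s1, s2, s3, s4}  [seen]
{s0, s1, s2, s3, s4} --1--> {s0, s1, s2, s3, s4}  [seen]
Reachable DFA states: {s0}, {s2}, {s0, s1, s3}, {s0, s2, s4}, {s0, s1, s2, s4}, {s1, s2, s3, s4}, {s0, s1, s2, s3}, {s0, s1, s2, s3, s4}.

8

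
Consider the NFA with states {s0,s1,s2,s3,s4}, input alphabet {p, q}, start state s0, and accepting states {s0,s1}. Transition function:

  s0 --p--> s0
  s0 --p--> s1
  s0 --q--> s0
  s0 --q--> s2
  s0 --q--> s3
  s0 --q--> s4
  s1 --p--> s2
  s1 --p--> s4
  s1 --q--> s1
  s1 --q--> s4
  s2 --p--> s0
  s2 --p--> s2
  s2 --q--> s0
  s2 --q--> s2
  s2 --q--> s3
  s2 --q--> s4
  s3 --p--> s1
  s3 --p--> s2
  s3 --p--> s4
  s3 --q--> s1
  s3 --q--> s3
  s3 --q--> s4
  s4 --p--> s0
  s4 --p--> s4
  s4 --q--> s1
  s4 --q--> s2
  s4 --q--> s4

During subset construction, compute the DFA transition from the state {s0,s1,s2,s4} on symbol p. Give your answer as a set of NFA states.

{s0,s1,s2,s4}

δ(s0,p) = {s0,s1}; δ(s1,p) = {s2,s4}; δ(s2,p) = {s0,s2}; δ(s4,p) = {s0,s4}.
Union: {s0,s1,s2,s4}.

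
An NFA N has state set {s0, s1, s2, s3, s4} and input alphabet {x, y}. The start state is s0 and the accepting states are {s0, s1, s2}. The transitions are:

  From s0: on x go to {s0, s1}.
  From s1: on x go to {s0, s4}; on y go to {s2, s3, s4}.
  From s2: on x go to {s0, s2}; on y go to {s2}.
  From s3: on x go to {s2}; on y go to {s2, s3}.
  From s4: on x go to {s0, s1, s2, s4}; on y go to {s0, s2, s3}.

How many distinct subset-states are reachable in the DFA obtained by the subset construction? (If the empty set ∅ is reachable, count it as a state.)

Start state of the DFA: {s0}.
{s0} --x--> {s0, s1}  [new]
{s0} --y--> ∅  [new]
{s0, s1} --x--> {s0, s1, s4}  [new]
{s0, s1} --y--> {s2, s3, s4}  [new]
∅ --x--> ∅  [seen]
∅ --y--> ∅  [seen]
{s0, s1, s4} --x--> {s0, s1, s2, s4}  [new]
{s0, s1, s4} --y--> {s0, s2, s3, s4}  [new]
{s2, s3, s4} --x--> {s0, s1, s2, s4}  [seen]
{s2, s3, s4} --y--> {s0, s2, s3}  [new]
{s0, s1, s2, s4} --x--> {s0, s1, s2, s4}  [seen]
{s0, s1, s2, s4} --y--> {s0, s2, s3, s4}  [seen]
{s0, s2, s3, s4} --x--> {s0, s1, s2, s4}  [seen]
{s0, s2, s3, s4} --y--> {s0, s2, s3}  [seen]
{s0, s2, s3} --x--> {s0, s1, s2}  [new]
{s0, s2, s3} --y--> {s2, s3}  [new]
{s0, s1, s2} --x--> {s0, s1, s2, s4}  [seen]
{s0, s1, s2} --y--> {s2, s3, s4}  [seen]
{s2, s3} --x--> {s0, s2}  [new]
{s2, s3} --y--> {s2, s3}  [seen]
{s0, s2} --x--> {s0, s1, s2}  [seen]
{s0, s2} --y--> {s2}  [new]
{s2} --x--> {s0, s2}  [seen]
{s2} --y--> {s2}  [seen]
Reachable DFA states: {s0}, {s0, s1}, ∅, {s0, s1, s4}, {s2, s3, s4}, {s0, s1, s2, s4}, {s0, s2, s3, s4}, {s0, s2, s3}, {s0, s1, s2}, {s2, s3}, {s0, s2}, {s2}.

12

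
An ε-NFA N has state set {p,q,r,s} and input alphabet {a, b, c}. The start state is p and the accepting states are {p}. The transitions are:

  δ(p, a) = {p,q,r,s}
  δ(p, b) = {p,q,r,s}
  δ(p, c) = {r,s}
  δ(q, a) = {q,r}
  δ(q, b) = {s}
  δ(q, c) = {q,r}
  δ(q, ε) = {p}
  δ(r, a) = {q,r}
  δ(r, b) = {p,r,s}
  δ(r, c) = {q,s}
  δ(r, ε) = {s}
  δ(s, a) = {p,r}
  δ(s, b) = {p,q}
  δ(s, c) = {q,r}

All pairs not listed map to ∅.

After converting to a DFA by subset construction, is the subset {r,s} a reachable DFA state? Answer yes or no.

yes

Start state of the DFA: {p} (ε-closure of the NFA start).
{p} --a--> {p,q,r,s}  [new]
{p} --b--> {p,q,r,s}  [seen]
{p} --c--> {r,s}  [new]
{p,q,r,s} --a--> {p,q,r,s}  [seen]
{p,q,r,s} --b--> {p,q,r,s}  [seen]
{p,q,r,s} --c--> {p,q,r,s}  [seen]
{r,s} --a--> {p,q,r,s}  [seen]
{r,s} --b--> {p,q,r,s}  [seen]
{r,s} --c--> {p,q,r,s}  [seen]
Reachable DFA states: {p}, {p,q,r,s}, {r,s}.
{r,s} is among them.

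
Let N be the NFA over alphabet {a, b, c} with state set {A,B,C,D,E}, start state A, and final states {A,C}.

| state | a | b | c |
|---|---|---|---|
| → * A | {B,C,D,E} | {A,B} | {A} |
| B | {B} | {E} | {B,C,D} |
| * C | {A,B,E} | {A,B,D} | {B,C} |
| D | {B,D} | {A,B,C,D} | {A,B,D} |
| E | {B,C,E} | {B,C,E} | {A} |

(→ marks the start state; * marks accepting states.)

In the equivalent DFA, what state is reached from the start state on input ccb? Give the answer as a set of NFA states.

Start: {A}.
δ(A,c) = {A}.
Union: {A}.
After c: {A}.
δ(A,c) = {A}.
Union: {A}.
After c: {A}.
δ(A,b) = {A,B}.
Union: {A,B}.
After b: {A,B}.

{A,B}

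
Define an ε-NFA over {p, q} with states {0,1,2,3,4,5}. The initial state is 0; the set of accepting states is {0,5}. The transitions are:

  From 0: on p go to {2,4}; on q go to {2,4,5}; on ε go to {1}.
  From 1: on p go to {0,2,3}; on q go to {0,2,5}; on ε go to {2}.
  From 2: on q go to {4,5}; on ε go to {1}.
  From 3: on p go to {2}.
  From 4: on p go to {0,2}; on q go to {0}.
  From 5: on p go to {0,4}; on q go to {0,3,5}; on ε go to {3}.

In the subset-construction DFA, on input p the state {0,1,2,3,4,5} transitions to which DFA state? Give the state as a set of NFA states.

{0,1,2,3,4}

δ(0,p) = {2,4}; δ(1,p) = {0,2,3}; δ(2,p) = ∅; δ(3,p) = {2}; δ(4,p) = {0,2}; δ(5,p) = {0,4}.
Union: {0,2,3,4}.
ε-closure gives {0,1,2,3,4}.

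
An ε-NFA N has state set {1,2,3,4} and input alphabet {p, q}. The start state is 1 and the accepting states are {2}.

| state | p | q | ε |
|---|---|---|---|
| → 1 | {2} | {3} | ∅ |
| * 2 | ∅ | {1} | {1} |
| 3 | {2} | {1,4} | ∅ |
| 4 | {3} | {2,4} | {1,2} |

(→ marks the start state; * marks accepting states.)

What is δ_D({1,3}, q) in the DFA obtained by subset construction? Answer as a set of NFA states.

{1,2,3,4}

δ(1,q) = {3}; δ(3,q) = {1,4}.
Union: {1,3,4}.
ε-closure gives {1,2,3,4}.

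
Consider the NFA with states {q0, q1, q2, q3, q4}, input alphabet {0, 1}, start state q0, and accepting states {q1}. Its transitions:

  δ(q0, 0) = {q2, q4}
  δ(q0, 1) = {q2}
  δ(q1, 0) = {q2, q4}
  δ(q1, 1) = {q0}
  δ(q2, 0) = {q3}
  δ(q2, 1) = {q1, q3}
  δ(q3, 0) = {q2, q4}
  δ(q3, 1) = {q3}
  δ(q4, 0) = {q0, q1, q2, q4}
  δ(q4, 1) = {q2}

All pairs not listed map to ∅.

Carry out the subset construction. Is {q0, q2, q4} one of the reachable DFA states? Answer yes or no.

Start state of the DFA: {q0}.
{q0} --0--> {q2, q4}  [new]
{q0} --1--> {q2}  [new]
{q2, q4} --0--> {q0, q1, q2, q3, q4}  [new]
{q2, q4} --1--> {q1, q2, q3}  [new]
{q2} --0--> {q3}  [new]
{q2} --1--> {q1, q3}  [new]
{q0, q1, q2, q3, q4} --0--> {q0, q1, q2, q3, q4}  [seen]
{q0, q1, q2, q3, q4} --1--> {q0, q1, q2, q3}  [new]
{q1, q2, q3} --0--> {q2, q3, q4}  [new]
{q1, q2, q3} --1--> {q0, q1, q3}  [new]
{q3} --0--> {q2, q4}  [seen]
{q3} --1--> {q3}  [seen]
{q1, q3} --0--> {q2, q4}  [seen]
{q1, q3} --1--> {q0, q3}  [new]
{q0, q1, q2, q3} --0--> {q2, q3, q4}  [seen]
{q0, q1, q2, q3} --1--> {q0, q1, q2, q3}  [seen]
{q2, q3, q4} --0--> {q0, q1, q2, q3, q4}  [seen]
{q2, q3, q4} --1--> {q1, q2, q3}  [seen]
{q0, q1, q3} --0--> {q2, q4}  [seen]
{q0, q1, q3} --1--> {q0, q2, q3}  [new]
{q0, q3} --0--> {q2, q4}  [seen]
{q0, q3} --1--> {q2, q3}  [new]
{q0, q2, q3} --0--> {q2, q3, q4}  [seen]
{q0, q2, q3} --1--> {q1, q2, q3}  [seen]
{q2, q3} --0--> {q2, q3, q4}  [seen]
{q2, q3} --1--> {q1, q3}  [seen]
Reachable DFA states: {q0}, {q2, q4}, {q2}, {q0, q1, q2, q3, q4}, {q1, q2, q3}, {q3}, {q1, q3}, {q0, q1, q2, q3}, {q2, q3, q4}, {q0, q1, q3}, {q0, q3}, {q0, q2, q3}, {q2, q3}.
{q0, q2, q4} is not among them.

no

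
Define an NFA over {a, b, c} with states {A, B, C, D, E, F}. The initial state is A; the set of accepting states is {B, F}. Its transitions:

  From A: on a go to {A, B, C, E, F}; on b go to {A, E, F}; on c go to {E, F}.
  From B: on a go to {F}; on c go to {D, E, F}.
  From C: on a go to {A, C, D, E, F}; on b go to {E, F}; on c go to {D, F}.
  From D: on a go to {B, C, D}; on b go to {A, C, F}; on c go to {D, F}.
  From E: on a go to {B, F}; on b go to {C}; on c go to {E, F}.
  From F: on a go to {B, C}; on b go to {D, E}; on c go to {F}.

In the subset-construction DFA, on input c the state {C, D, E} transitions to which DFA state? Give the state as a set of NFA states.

{D, E, F}

δ(C,c) = {D, F}; δ(D,c) = {D, F}; δ(E,c) = {E, F}.
Union: {D, E, F}.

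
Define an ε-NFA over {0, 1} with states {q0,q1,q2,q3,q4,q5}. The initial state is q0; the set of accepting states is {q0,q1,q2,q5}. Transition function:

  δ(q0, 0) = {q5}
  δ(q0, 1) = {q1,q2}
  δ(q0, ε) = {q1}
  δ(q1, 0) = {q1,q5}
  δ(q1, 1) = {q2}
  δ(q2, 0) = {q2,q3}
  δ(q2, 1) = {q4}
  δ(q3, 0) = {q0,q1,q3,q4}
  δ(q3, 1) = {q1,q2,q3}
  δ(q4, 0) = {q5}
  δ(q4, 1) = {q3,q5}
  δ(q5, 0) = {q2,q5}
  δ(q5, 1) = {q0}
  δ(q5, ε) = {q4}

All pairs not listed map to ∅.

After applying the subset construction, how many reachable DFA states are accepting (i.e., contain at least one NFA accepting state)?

Start state of the DFA: {q0,q1} (ε-closure of the NFA start).
{q0,q1} --0--> {q1,q4,q5}  [new]
{q0,q1} --1--> {q1,q2}  [new]
{q1,q4,q5} --0--> {q1,q2,q4,q5}  [new]
{q1,q4,q5} --1--> {q0,q1,q2,q3,q4,q5}  [new]
{q1,q2} --0--> {q1,q2,q3,q4,q5}  [new]
{q1,q2} --1--> {q2,q4}  [new]
{q1,q2,q4,q5} --0--> {q1,q2,q3,q4,q5}  [seen]
{q1,q2,q4,q5} --1--> {q0,q1,q2,q3,q4,q5}  [seen]
{q0,q1,q2,q3,q4,q5} --0--> {q0,q1,q2,q3,q4,q5}  [seen]
{q0,q1,q2,q3,q4,q5} --1--> {q0,q1,q2,q3,q4,q5}  [seen]
{q1,q2,q3,q4,q5} --0--> {q0,q1,q2,q3,q4,q5}  [seen]
{q1,q2,q3,q4,q5} --1--> {q0,q1,q2,q3,q4,q5}  [seen]
{q2,q4} --0--> {q2,q3,q4,q5}  [new]
{q2,q4} --1--> {q3,q4,q5}  [new]
{q2,q3,q4,q5} --0--> {q0,q1,q2,q3,q4,q5}  [seen]
{q2,q3,q4,q5} --1--> {q0,q1,q2,q3,q4,q5}  [seen]
{q3,q4,q5} --0--> {q0,q1,q2,q3,q4,q5}  [seen]
{q3,q4,q5} --1--> {q0,q1,q2,q3,q4,q5}  [seen]
Reachable DFA states: {q0,q1}, {q1,q4,q5}, {q1,q2}, {q1,q2,q4,q5}, {q0,q1,q2,q3,q4,q5}, {q1,q2,q3,q4,q5}, {q2,q4}, {q2,q3,q4,q5}, {q3,q4,q5}.
Accepting DFA states (contain an NFA accepting state): {q0,q1}, {q1,q4,q5}, {q1,q2}, {q1,q2,q4,q5}, {q0,q1,q2,q3,q4,q5}, {q1,q2,q3,q4,q5}, {q2,q4}, {q2,q3,q4,q5}, {q3,q4,q5}.

9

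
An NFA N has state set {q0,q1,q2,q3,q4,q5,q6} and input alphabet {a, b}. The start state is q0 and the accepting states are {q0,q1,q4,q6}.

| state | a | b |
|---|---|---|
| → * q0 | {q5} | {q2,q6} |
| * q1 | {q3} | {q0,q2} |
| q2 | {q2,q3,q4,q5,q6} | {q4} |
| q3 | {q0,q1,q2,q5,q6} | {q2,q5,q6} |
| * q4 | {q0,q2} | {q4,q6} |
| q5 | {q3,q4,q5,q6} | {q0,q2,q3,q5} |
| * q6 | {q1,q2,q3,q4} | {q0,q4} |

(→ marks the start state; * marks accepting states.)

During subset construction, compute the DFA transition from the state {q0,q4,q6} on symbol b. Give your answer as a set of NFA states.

δ(q0,b) = {q2,q6}; δ(q4,b) = {q4,q6}; δ(q6,b) = {q0,q4}.
Union: {q0,q2,q4,q6}.

{q0,q2,q4,q6}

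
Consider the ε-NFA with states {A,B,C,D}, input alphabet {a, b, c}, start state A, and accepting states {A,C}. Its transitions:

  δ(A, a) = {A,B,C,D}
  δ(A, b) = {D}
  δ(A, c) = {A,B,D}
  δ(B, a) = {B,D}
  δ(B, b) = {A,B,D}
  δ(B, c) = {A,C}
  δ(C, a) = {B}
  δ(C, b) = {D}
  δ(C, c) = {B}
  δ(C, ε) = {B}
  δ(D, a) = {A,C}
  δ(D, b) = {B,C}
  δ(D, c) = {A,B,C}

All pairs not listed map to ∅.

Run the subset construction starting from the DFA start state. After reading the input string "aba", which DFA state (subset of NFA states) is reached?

Start: {A}.
δ(A,a) = {A,B,C,D}.
Union: {A,B,C,D}.
After a: {A,B,C,D}.
δ(A,b) = {D}; δ(B,b) = {A,B,D}; δ(C,b) = {D}; δ(D,b) = {B,C}.
Union: {A,B,C,D}.
After b: {A,B,C,D}.
δ(A,a) = {A,B,C,D}; δ(B,a) = {B,D}; δ(C,a) = {B}; δ(D,a) = {A,C}.
Union: {A,B,C,D}.
After a: {A,B,C,D}.

{A,B,C,D}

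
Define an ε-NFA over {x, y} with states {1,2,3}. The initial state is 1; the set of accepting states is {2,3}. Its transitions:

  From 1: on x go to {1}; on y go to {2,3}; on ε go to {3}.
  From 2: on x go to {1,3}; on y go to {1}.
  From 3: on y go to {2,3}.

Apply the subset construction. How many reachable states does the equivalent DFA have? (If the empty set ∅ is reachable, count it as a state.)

Start state of the DFA: {1,3} (ε-closure of the NFA start).
{1,3} --x--> {1,3}  [seen]
{1,3} --y--> {2,3}  [new]
{2,3} --x--> {1,3}  [seen]
{2,3} --y--> {1,2,3}  [new]
{1,2,3} --x--> {1,3}  [seen]
{1,2,3} --y--> {1,2,3}  [seen]
Reachable DFA states: {1,3}, {2,3}, {1,2,3}.

3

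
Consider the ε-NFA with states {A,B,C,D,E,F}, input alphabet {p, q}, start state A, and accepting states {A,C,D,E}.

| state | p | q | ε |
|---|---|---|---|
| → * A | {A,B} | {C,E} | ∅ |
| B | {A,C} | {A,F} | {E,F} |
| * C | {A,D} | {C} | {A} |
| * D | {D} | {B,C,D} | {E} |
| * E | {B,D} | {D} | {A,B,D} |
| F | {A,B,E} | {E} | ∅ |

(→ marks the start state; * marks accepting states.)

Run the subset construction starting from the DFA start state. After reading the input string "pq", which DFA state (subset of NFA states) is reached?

{A,B,C,D,E,F}

Start: {A}.
δ(A,p) = {A,B}.
Union: {A,B}.
ε-closure gives {A,B,D,E,F}.
After p: {A,B,D,E,F}.
δ(A,q) = {C,E}; δ(B,q) = {A,F}; δ(D,q) = {B,C,D}; δ(E,q) = {D}; δ(F,q) = {E}.
Union: {A,B,C,D,E,F}.
After q: {A,B,C,D,E,F}.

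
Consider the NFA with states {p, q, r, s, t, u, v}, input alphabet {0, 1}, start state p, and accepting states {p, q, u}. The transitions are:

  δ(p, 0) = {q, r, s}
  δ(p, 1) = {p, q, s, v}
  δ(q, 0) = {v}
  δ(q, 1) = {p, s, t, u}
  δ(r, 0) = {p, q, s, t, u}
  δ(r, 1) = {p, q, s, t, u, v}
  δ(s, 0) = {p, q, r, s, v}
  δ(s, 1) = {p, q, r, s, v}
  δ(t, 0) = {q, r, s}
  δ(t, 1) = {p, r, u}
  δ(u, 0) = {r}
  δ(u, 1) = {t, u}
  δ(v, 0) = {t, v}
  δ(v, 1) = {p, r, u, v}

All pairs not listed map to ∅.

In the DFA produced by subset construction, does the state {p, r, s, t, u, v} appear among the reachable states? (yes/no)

Start state of the DFA: {p}.
{p} --0--> {q, r, s}  [new]
{p} --1--> {p, q, s, v}  [new]
{q, r, s} --0--> {p, q, r, s, t, u, v}  [new]
{q, r, s} --1--> {p, q, r, s, t, u, v}  [seen]
{p, q, s, v} --0--> {p, q, r, s, t, v}  [new]
{p, q, s, v} --1--> {p, q, r, s, t, u, v}  [seen]
{p, q, r, s, t, u, v} --0--> {p, q, r, s, t, u, v}  [seen]
{p, q, r, s, t, u, v} --1--> {p, q, r, s, t, u, v}  [seen]
{p, q, r, s, t, v} --0--> {p, q, r, s, t, u, v}  [seen]
{p, q, r, s, t, v} --1--> {p, q, r, s, t, u, v}  [seen]
Reachable DFA states: {p}, {q, r, s}, {p, q, s, v}, {p, q, r, s, t, u, v}, {p, q, r, s, t, v}.
{p, r, s, t, u, v} is not among them.

no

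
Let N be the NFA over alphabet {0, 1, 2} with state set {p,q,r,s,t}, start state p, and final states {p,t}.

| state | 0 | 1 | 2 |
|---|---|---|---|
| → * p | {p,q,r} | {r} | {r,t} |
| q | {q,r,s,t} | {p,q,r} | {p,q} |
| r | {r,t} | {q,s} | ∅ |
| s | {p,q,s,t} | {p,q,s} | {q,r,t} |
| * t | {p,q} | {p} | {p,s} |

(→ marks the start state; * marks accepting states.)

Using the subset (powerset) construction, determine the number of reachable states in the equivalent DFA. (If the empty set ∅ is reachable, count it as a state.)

Start state of the DFA: {p}.
{p} --0--> {p,q,r}  [new]
{p} --1--> {r}  [new]
{p} --2--> {r,t}  [new]
{p,q,r} --0--> {p,q,r,s,t}  [new]
{p,q,r} --1--> {p,q,r,s}  [new]
{p,q,r} --2--> {p,q,r,t}  [new]
{r} --0--> {r,t}  [seen]
{r} --1--> {q,s}  [new]
{r} --2--> ∅  [new]
{r,t} --0--> {p,q,r,t}  [seen]
{r,t} --1--> {p,q,s}  [new]
{r,t} --2--> {p,s}  [new]
{p,q,r,s,t} --0--> {p,q,r,s,t}  [seen]
{p,q,r,s,t} --1--> {p,q,r,s}  [seen]
{p,q,r,s,t} --2--> {p,q,r,s,t}  [seen]
{p,q,r,s} --0--> {p,q,r,s,t}  [seen]
{p,q,r,s} --1--> {p,q,r,s}  [seen]
{p,q,r,s} --2--> {p,q,r,t}  [seen]
{p,q,r,t} --0--> {p,q,r,s,t}  [seen]
{p,q,r,t} --1--> {p,q,r,s}  [seen]
{p,q,r,t} --2--> {p,q,r,s,t}  [seen]
{q,s} --0--> {p,q,r,s,t}  [seen]
{q,s} --1--> {p,q,r,s}  [seen]
{q,s} --2--> {p,q,r,t}  [seen]
∅ --0--> ∅  [seen]
∅ --1--> ∅  [seen]
∅ --2--> ∅  [seen]
{p,q,s} --0--> {p,q,r,s,t}  [seen]
{p,q,s} --1--> {p,q,r,s}  [seen]
{p,q,s} --2--> {p,q,r,t}  [seen]
{p,s} --0--> {p,q,r,s,t}  [seen]
{p,s} --1--> {p,q,r,s}  [seen]
{p,s} --2--> {q,r,t}  [new]
{q,r,t} --0--> {p,q,r,s,t}  [seen]
{q,r,t} --1--> {p,q,r,s}  [seen]
{q,r,t} --2--> {p,q,s}  [seen]
Reachable DFA states: {p}, {p,q,r}, {r}, {r,t}, {p,q,r,s,t}, {p,q,r,s}, {p,q,r,t}, {q,s}, ∅, {p,q,s}, {p,s}, {q,r,t}.

12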